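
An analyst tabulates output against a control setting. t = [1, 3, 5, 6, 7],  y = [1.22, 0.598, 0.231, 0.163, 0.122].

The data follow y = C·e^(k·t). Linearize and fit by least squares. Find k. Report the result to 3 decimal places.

With ln yᵢ as the transformed response and tᵢ as the regressor:
XᵀX = [[120.0000, 22.0000]; [22.0000, 5]], rhs = [-34.2805, -5.6984]ᵀ  (here Σt = 22.0000, Σ(t)² = 120.0000, Σln y = -5.6984, Σt·ln y = -34.2805).
Δ = 120.0000·5 − (22.0000)² = 116.0000; k = (-34.2805·5 − 22.0000·-5.6984)/116.0000 = -0.39688, ln C = (120.0000·-5.6984 − 22.0000·-34.2805)/116.0000 = 0.60659.

k = -0.397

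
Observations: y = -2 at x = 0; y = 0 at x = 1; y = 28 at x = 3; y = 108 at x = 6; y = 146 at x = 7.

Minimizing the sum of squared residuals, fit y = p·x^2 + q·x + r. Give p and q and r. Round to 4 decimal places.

The normal system AᵀA·[p, q, r]ᵀ = Aᵀy is [[3779, 587, 95]; [587, 95, 17]; [95, 17, 5]]·[p, q, r]ᵀ = [11294, 1754, 280]ᵀ.
Solving the 3×3 system (Gaussian elimination) gives p = 1459/519, q = 835/519, r = -1496/519.

p = 2.8112, q = 1.6089, r = -2.8825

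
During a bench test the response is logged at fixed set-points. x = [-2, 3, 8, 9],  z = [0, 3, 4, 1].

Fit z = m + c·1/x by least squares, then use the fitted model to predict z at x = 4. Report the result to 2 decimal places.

ẑ = 2.88

From the data, Σ1 = 4, Σ1/x = 5/72, Σ1/x·1/x = 2017/5184.
Moment sums: Σz = 8, Σ1/x·z = 29/18.
MᵀM·[m, c]ᵀ = Mᵀz becomes [[4, 5/72]; [5/72, 2017/5184]]·[m, c]ᵀ = [8, 29/18]ᵀ.
Determinant 4·(2017/5184) − (5/72)² = 2681/1728.
m = (8·(2017/5184) − (5/72)·(29/18))/(2681/1728) = 15556/8043; c = (4·(29/18) − (5/72)·8)/(2681/1728) = 10176/2681.
At x = 4: ẑ = (15556/8043)·(1) + (10176/2681)·(1/4) = 23188/8043.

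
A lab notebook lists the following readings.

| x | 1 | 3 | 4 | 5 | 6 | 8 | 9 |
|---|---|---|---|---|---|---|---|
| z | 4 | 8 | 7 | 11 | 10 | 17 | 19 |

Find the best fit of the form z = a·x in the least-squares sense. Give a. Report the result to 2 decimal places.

a = 2.06

The normal system AᵀA·[a]ᵀ = Aᵀz is [[232]]·[a]ᵀ = [478]ᵀ.
Hence a = 478 / 232 ≈ 2.06034.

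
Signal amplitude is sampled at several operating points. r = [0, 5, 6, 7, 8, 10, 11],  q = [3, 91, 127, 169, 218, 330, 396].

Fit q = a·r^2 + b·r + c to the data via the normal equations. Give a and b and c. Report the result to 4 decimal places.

a = 3.0033, b = 2.7157, c = 2.8667

Compute the Gram sums: Σr^2·r^2 = 33059, Σr^2·r = 3527, Σr^2 = 395, Σr·r = 395, Σr = 47, Σ1 = 7.
Right-hand side: Σr^2·q = 109996, Σr·q = 11800, Σq = 1334.
Row-reducing yields a = 39439/13132, b = 35663/13132, c = 2689/938.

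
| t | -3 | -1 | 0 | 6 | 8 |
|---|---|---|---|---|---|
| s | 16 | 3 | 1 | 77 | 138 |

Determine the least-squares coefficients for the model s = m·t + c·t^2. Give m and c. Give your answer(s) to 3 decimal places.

XᵀX·[m, c]ᵀ = Xᵀs reads: 110·m + 700·c = 1515;  700·m + 5474·c = 11751.
Δ = 110·5474 − 700² = 112140.
m = (1515·5474 − 700·11751)/112140 = 107/178; c = (110·11751 − 700·1515)/112140 = 2579/1246.

m = 0.601, c = 2.070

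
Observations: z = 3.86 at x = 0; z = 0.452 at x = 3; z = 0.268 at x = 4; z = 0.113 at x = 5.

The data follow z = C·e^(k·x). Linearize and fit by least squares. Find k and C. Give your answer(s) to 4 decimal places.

Taking logs, ln z = k·x + ln C, so regress ln z on x.
AᵀA = [[50.0000, 12.0000]; [12.0000, 4]], rhs = [-18.5511, -2.9405]ᵀ  (here Σx = 12.0000, Σ(x)² = 50.0000, Σln z = -2.9405, Σx·ln z = -18.5511).
Δ = 50.0000·4 − (12.0000)² = 56.0000; k = (-18.5511·4 − 12.0000·-2.9405)/56.0000 = -0.69496, ln C = (50.0000·-2.9405 − 12.0000·-18.5511)/56.0000 = 1.34976, so C = exp(1.34976) = 3.85649.

k = -0.6950, C = 3.8565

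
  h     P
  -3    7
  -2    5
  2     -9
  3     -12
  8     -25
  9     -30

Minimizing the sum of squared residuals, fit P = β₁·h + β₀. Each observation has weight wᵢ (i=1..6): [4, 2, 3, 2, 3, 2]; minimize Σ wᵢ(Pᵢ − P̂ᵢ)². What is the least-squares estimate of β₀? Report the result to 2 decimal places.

Setting ∂/∂β₁ … = 0 gives: 428·β₁ + 38·β₀ = -1370;  38·β₁ + 16·β₀ = -148.
(Σwᵢ·h·h = 428, Σwᵢ·h = 38, Σwᵢ·1 = 16, Σwᵢ·h·P = -1370, Σwᵢ·P = -148.)
Δ = 428·16 − 38² = 5404.
β₁ = ((-1370)·16 − 38·(-148))/5404 = -582/193; β₀ = (428·(-148) − 38·(-1370))/5404 = -403/193.

β₀ = -2.09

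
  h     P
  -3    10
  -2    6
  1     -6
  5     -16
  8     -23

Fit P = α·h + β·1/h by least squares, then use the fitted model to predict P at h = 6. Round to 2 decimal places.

With design matrix X, XᵀX = [[103, 5]; [5, 20401/14400]] and XᵀP = [-312, -2209/120]ᵀ.
det = 103·(20401/14400) − 5² = 1741303/14400.
α = ((-312)·(20401/14400) − 5·(-2209/120))/(1741303/14400) = -5039712/1741303; β = (103·(-2209/120) − 5·(-312))/(1741303/14400) = -4839240/1741303.
At h = 6: P̂ = (-5039712/1741303)·(6) + (-4839240/1741303)·(1/6) = -31044812/1741303.

P̂ = -17.83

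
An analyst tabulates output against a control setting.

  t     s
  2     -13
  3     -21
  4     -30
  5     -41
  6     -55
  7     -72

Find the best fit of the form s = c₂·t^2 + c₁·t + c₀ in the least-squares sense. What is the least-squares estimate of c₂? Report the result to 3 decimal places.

Entries of AᵀA: Σt^2·t^2 = 4675, Σt^2·t = 783, Σt^2 = 139, Σt·t = 139, Σt = 27, Σ1 = 6.
Moment sums: Σt^2·s = -7254, Σt·s = -1248, Σs = -232.
Row-reducing yields c₂ = -65/56, c₁ = -339/280, c₀ = -443/70.

c₂ = -1.161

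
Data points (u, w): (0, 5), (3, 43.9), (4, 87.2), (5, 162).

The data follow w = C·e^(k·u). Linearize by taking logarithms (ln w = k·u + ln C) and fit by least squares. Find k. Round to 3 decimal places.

k = 0.701

Linearized form: ln w = k·u + ln C. From the 4 transformed points,
Σu = 12.0000, Σ(u)² = 50.0000, Σln w = 14.9472, Σu·ln w = 54.6565.
Equations: 50.0000·k + 12.0000·ln C = 54.6565;  12.0000·k + 4·ln C = 14.9472.
Slope k = (n·Σu·ln w − Σu·Σln w)/(n·Σ(u)² − (Σu)²) = (4·54.6565 − 12.0000·14.9472)/56.0000 = 0.70108; ln C = (Σln w − k·Σu)/n = 1.63356.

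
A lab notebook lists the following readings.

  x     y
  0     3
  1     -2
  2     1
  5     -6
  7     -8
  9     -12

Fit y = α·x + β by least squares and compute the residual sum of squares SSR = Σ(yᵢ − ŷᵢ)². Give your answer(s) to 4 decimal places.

With design matrix M, MᵀM = [[160, 24]; [24, 6]] and Mᵀy = [-194, -24]ᵀ.
Determinant 160·6 − 24² = 384.
α = ((-194)·6 − 24·(-24))/384 = -49/32; β = (160·(-24) − 24·(-194))/384 = 17/8.
Residuals: 7/8, -83/32, 31/16, -15/32, 19/32, -11/32; SSR = 191/16.

SSR = 11.9375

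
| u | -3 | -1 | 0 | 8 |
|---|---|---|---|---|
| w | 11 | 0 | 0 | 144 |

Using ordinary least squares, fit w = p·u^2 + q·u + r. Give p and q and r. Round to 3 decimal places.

The normal system XᵀX·[p, q, r]ᵀ = Xᵀw is [[4178, 484, 74]; [484, 74, 4]; [74, 4, 4]]·[p, q, r]ᵀ = [9315, 1119, 155]ᵀ.
Inverting the 3×3 Gram matrix, [p, q, r]ᵀ = [3739/1902, 21467/9510, 198/1585]ᵀ.

p = 1.966, q = 2.257, r = 0.125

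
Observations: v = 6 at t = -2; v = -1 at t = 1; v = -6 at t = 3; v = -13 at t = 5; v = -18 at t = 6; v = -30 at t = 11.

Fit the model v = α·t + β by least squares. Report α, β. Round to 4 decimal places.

α = -2.8600, β = 1.1067

Entries of XᵀX: Σt·t = 196, Σt = 24, Σ1 = 6.
For Xᵀv: Σt·v = -534, Σv = -62.
Eliminating β: 6·(row 1) − 24·(row 2) gives 600·α = 6·(-534) − 24·(-62) = -1716, so α = -143/50.
Then β = ((-62) − 24·(-143/50))/6 = 83/75.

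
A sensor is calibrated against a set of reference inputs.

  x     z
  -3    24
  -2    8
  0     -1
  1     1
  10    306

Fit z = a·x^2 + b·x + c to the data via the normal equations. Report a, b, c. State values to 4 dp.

Entries of MᵀM: Σx^2·x^2 = 10098, Σx^2·x = 966, Σx^2 = 114, Σx·x = 114, Σx = 6, Σ1 = 5.
Right-hand side: Σx^2·z = 30849, Σx·z = 2973, Σz = 338.
Solving the 3×3 system (Gaussian elimination) gives a = 47603/15736, b = 8691/15736, c = -4003/1967.

a = 3.0251, b = 0.5523, c = -2.0351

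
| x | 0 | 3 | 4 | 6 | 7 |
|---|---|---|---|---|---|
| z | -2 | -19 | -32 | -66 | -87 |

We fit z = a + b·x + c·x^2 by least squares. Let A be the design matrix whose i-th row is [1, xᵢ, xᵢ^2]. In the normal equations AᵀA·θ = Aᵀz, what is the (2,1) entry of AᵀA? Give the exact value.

20

Row 2 ↔ basis x, column 1 ↔ basis 1, so (AᵀA)_{2,1} = Σᵢ x = (0)·(1) + (3)·(1) + (4)·(1) + (6)·(1) + (7)·(1) = 20.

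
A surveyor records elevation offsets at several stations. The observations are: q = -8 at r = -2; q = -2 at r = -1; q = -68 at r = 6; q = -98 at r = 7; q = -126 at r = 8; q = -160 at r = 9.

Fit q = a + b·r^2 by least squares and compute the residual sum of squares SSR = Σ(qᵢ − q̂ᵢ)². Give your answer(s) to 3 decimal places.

SSR = 10.515

Forming AᵀA = [[6, 235]; [235, 14371]] and Aᵀq = [-462, -28308]ᵀ gives AᵀA·[a, b]ᵀ = Aᵀq.
Eliminating b: 14371·(row 1) − 235·(row 2) gives 31001·a = 14371·(-462) − 235·(-28308) = 12978, so a = 12978/31001.
Then b = ((-28308) − 235·(12978/31001))/14371 = -61278/31001.
Residuals: -15874/31001, -13702/31001, 84962/31001, -48454/31001, 2688/31001, -9620/31001; SSR = 325984/31001.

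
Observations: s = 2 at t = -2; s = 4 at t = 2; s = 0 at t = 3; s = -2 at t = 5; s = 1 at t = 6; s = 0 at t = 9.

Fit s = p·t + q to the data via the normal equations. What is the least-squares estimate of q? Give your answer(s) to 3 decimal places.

Compute the Gram sums: Σt·t = 159, Σt = 23, Σ1 = 6.
Moment sums: Σt·s = 0, Σs = 5.
AᵀA·[p, q]ᵀ = Aᵀs becomes [[159, 23]; [23, 6]]·[p, q]ᵀ = [0, 5]ᵀ.
Determinant 159·6 − 23² = 425.
p = (0·6 − 23·5)/425 = -23/85; q = (159·5 − 23·0)/425 = 159/85.

q = 1.871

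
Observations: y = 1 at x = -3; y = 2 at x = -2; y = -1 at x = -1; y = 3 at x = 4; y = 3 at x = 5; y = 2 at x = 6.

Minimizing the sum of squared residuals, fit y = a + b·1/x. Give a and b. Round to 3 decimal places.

From the data, Σ1 = 6, Σ1/x = -73/60, Σ1/x·1/x = 5369/3600.
Moment sums: Σy = 10, Σ1/x·y = 27/20.
Normal equations: [[6, -73/60]; [-73/60, 5369/3600]]·[a, b]ᵀ = [10, 27/20]ᵀ.
det = 6·(5369/3600) − (-73/60)² = 5377/720.
a = (10·(5369/3600) − (-73/60)·(27/20))/(5377/720) = 3137/1415; b = (6·(27/20) − (-73/60)·10)/(5377/720) = 768/283.

a = 2.217, b = 2.714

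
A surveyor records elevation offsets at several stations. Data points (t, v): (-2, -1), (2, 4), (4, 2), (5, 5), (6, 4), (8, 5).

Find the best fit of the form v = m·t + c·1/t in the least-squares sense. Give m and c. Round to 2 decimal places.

m = 0.62, c = 2.43

The normal equations are: 149·m + 6·c = 107;  6·m + (9301/14400)·c = 127/24.
(Σt·t = 149, Σt·1/t = 6, Σ1/t·1/t = 9301/14400, Σt·v = 107, Σ1/t·v = 127/24.)
Eliminating c: (9301/14400)·(row 1) − 6·(row 2) gives (867449/14400)·m = (9301/14400)·107 − 6·(127/24) = 538007/14400, so m = 538007/867449.
Then c = ((127/24) − 6·(538007/867449))/(9301/14400) = 2109000/867449.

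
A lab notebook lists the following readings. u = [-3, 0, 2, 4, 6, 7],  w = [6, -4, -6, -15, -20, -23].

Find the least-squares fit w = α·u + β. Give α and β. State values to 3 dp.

With design matrix X, XᵀX = [[114, 16]; [16, 6]] and Xᵀw = [-371, -62]ᵀ.
Determinant 114·6 − 16² = 428.
α = ((-371)·6 − 16·(-62))/428 = -617/214; β = (114·(-62) − 16·(-371))/428 = -283/107.

α = -2.883, β = -2.645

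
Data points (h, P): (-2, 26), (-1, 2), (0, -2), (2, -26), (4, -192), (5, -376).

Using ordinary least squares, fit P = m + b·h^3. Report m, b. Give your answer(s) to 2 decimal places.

m = -0.60, b = -3.00

Sums needed: Σ1 = 6, Σh^3 = 188, Σh^3·h^3 = 19850.
Moment sums: ΣP = -568, Σh^3·P = -59706.
So MᵀM·[m, b]ᵀ = MᵀP: [[6, 188]; [188, 19850]]·[m, b]ᵀ = [-568, -59706]ᵀ.
Determinant 6·19850 − 188² = 83756.
m = ((-568)·19850 − 188·(-59706))/83756 = -12518/20939; b = (6·(-59706) − 188·(-568))/83756 = -62863/20939.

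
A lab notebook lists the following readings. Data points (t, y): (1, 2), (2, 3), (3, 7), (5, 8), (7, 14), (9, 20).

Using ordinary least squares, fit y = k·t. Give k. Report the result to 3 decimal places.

k = 2.053

From the data, Σt·t = 169.
Right-hand side: Σt·y = 347.
k = 347/169 = 2.05325.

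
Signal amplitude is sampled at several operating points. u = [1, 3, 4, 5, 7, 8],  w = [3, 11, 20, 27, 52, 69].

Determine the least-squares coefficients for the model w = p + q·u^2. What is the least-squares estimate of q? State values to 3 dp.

Compute the Gram sums: Σ1 = 6, Σu^2 = 164, Σu^2·u^2 = 7460.
Right-hand side: Σw = 182, Σu^2·w = 8061.
So MᵀM·[p, q]ᵀ = Mᵀw: [[6, 164]; [164, 7460]]·[p, q]ᵀ = [182, 8061]ᵀ.
Determinant 6·7460 − 164² = 17864.
p = (182·7460 − 164·8061)/17864 = 8929/4466; q = (6·8061 − 164·182)/17864 = 9259/8932.

q = 1.037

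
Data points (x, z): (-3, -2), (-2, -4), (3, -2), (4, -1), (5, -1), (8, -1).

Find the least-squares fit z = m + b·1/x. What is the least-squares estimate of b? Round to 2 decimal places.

b = 2.65

Forming MᵀM = [[6, 3/40]; [3/40, 8501/14400]] and Mᵀz = [-11, 57/40]ᵀ gives MᵀM·[m, b]ᵀ = Mᵀz.
Determinant 6·(8501/14400) − (3/40)² = 679/192.
m = ((-11)·(8501/14400) − (3/40)·(57/40))/(679/192) = -3802/2037; b = (6·(57/40) − (3/40)·(-11))/(679/192) = 1800/679.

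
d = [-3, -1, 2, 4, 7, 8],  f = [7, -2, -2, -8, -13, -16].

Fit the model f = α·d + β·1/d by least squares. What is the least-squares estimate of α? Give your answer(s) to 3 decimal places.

α = -2.066

Entries of AᵀA: Σd·d = 143, Σd·1/d = 6, Σ1/d·1/d = 41197/28224.
And Σd·f = -274, Σ1/d·f = -151/21.
det = 143·(41197/28224) − 6² = 4875107/28224.
α = ((-274)·(41197/28224) − 6·(-151/21))/(4875107/28224) = -10070314/4875107; β = (143·(-151/21) − 6·(-274))/(4875107/28224) = 17379264/4875107.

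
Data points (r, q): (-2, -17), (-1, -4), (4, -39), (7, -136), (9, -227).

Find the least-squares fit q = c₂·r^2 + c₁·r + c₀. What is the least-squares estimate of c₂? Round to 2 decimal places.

XᵀX·[c₂, c₁, c₀]ᵀ = Xᵀq reads: 9235·c₂ + 1127·c₁ + 151·c₀ = -25747;  1127·c₂ + 151·c₁ + 17·c₀ = -3113;  151·c₂ + 17·c₁ + 5·c₀ = -423.
Solving the 3×3 system (Gaussian elimination) gives c₂ = -75571/24661, c₁ = 4183/1897, c₀ = 11035/24661.

c₂ = -3.06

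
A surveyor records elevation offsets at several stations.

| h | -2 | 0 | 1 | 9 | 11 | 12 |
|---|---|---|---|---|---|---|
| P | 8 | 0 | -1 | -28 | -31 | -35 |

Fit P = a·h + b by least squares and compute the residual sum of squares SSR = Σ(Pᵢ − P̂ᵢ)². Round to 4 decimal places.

Forming AᵀA = [[351, 31]; [31, 6]] and AᵀP = [-1030, -87]ᵀ gives AᵀA·[a, b]ᵀ = AᵀP.
Eliminating b: 6·(row 1) − 31·(row 2) gives 1145·a = 6·(-1030) − 31·(-87) = -3483, so a = -3483/1145.
Then b = ((-87) − 31·(-3483/1145))/6 = 1393/1145.
Residuals: 801/1145, -1393/1145, 189/229, -2106/1145, 285/229, 328/1145; SSR = 8776/1145.

SSR = 7.6646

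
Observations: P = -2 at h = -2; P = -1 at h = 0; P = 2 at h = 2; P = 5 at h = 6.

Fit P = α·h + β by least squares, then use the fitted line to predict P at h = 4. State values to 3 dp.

The normal equations are: 44·α + 6·β = 38;  6·α + 4·β = 4.
(Σh·h = 44, Σh = 6, Σ1 = 4, Σh·P = 38, ΣP = 4.)
Determinant 44·4 − 6² = 140.
α = (38·4 − 6·4)/140 = 32/35; β = (44·4 − 6·38)/140 = -13/35.
At h = 4: P̂ = (32/35)·(4) + (-13/35)·(1) = 23/7.

P̂ = 3.286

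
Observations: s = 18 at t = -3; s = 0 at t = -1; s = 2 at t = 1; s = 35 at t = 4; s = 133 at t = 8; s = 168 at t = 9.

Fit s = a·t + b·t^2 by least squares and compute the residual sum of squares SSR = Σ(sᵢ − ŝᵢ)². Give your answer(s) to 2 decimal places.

SSR = 4.55

AᵀA·[a, b]ᵀ = Aᵀs reads: 172·a + 1278·b = 2664;  1278·a + 10996·b = 22844.
(Σt·t = 172, Σt·t^2 = 1278, Σt^2·t^2 = 10996, Σt·s = 2664, Σt^2·s = 22844.)
Eliminating b: 10996·(row 1) − 1278·(row 2) gives 258028·a = 10996·2664 − 1278·22844 = 98712, so a = 24678/64507.
Then b = (22844 − 1278·(24678/64507))/10996 = 131144/64507.
Residuals: 54864/64507, -106466/64507, -26808/64507, 60729/64507, -11209/64507, -7590/64507; SSR = 293534/64507.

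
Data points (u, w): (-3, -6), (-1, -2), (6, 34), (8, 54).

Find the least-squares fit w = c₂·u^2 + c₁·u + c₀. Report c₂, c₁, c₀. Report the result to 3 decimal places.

c₂ = 0.444, c₁ = 3.142, c₀ = -0.078

Setting ∂/∂c₂ … = 0 gives: 5474·c₂ + 700·c₁ + 110·c₀ = 4624;  700·c₂ + 110·c₁ + 10·c₀ = 656;  110·c₂ + 10·c₁ + 4·c₀ = 80.
(Σu^2·u^2 = 5474, Σu^2·u = 700, Σu^2 = 110, Σu·u = 110, Σu = 10, Σ1 = 4, Σu^2·w = 4624, Σu·w = 656, Σw = 80.)
Row-reducing yields c₂ = 4/9, c₁ = 2404/765, c₀ = -4/51.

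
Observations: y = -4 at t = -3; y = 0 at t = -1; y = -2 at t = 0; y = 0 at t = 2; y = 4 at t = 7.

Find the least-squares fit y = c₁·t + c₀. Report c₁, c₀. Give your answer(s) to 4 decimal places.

Compute the Gram sums: Σt·t = 63, Σt = 5, Σ1 = 5.
Right-hand side: Σt·y = 40, Σy = -2.
So MᵀM·[c₁, c₀]ᵀ = Mᵀy: [[63, 5]; [5, 5]]·[c₁, c₀]ᵀ = [40, -2]ᵀ.
det = 63·5 − 5² = 290.
c₁ = (40·5 − 5·(-2))/290 = 21/29; c₀ = (63·(-2) − 5·40)/290 = -163/145.

c₁ = 0.7241, c₀ = -1.1241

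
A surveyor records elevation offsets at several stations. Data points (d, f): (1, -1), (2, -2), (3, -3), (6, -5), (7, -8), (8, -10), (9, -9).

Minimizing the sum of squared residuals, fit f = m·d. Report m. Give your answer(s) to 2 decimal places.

m = -1.07

From the data, Σd·d = 244.
And Σd·f = -261.
Hence m = -261 / 244 ≈ -1.06967.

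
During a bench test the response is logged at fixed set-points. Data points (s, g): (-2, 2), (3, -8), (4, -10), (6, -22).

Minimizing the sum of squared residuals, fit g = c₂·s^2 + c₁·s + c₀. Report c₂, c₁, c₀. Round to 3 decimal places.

The normal system MᵀM·[c₂, c₁, c₀]ᵀ = Mᵀg is [[1649, 299, 65]; [299, 65, 11]; [65, 11, 4]]·[c₂, c₁, c₀]ᵀ = [-1016, -200, -38]ᵀ.
Row-reducing yields c₂ = -394/1023, c₁ = -1448/1023, c₀ = 222/341.

c₂ = -0.385, c₁ = -1.415, c₀ = 0.651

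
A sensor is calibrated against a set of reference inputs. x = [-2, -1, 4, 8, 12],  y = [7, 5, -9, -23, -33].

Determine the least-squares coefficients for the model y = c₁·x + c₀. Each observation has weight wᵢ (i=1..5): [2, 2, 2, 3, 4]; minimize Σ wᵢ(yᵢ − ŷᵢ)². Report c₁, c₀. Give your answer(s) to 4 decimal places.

c₁ = -2.9220, c₀ = 1.6332

Forming MᵀWM = [[810, 74]; [74, 13]] and MᵀWy = [-2246, -195]ᵀ gives MᵀWM·[c₁, c₀]ᵀ = MᵀWy.
Eliminating c₀: 13·(row 1) − 74·(row 2) gives 5054·c₁ = 13·(-2246) − 74·(-195) = -14768, so c₁ = -7384/2527.
Then c₀ = ((-195) − 74·(-7384/2527))/13 = 4127/2527.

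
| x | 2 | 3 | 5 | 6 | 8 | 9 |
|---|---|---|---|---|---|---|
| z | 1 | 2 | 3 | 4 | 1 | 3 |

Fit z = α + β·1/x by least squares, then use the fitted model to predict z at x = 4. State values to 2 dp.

ẑ = 2.29

Entries of AᵀA: Σ1 = 6, Σ1/x = 517/360, Σ1/x·1/x = 59209/129600.
Right-hand side: Σz = 14, Σ1/x·z = 347/120.
Determinant 6·(59209/129600) − (517/360)² = 17593/25920.
α = (14·(59209/129600) − (517/360)·(347/120))/(17593/25920) = 290729/87965; β = (6·(347/120) − (517/360)·14)/(17593/25920) = -71424/17593.
At x = 4: ẑ = (290729/87965)·(1) + (-71424/17593)·(1/4) = 201449/87965.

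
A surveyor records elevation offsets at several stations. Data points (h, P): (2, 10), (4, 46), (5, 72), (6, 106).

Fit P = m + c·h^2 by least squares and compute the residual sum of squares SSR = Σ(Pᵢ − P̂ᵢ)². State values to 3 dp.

The normal equations are: 4·m + 81·c = 234;  81·m + 2193·c = 6392.
det = 4·2193 − 81² = 2211.
m = (234·2193 − 81·6392)/2211 = -1530/737; c = (4·6392 − 81·234)/2211 = 6614/2211.
Residuals: 244/2211, 472/2211, -1568/2211, 284/737; SSR = 1568/2211.

SSR = 0.709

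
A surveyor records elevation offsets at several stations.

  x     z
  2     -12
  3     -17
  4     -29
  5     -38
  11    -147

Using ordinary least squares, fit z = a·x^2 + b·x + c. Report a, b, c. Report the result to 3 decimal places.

a = -1.009, b = -1.938, c = -3.595

Entries of AᵀA: Σx^2·x^2 = 15619, Σx^2·x = 1555, Σx^2 = 175, Σx·x = 175, Σx = 25, Σ1 = 5.
And Σx^2·z = -19402, Σx·z = -1998, Σz = -243.
Normal equations: [[15619, 1555, 175]; [1555, 175, 25]; [175, 25, 5]]·[a, b, c]ᵀ = [-19402, -1998, -243]ᵀ.
Solving the 3×3 system (Gaussian elimination) gives a = -1241/1230, b = -11921/6150, c = -737/205.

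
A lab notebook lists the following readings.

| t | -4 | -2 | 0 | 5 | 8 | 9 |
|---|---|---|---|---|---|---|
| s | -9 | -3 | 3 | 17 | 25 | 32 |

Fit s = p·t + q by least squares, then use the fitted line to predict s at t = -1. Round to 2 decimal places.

The normal equations are: 190·p + 16·q = 615;  16·p + 6·q = 65.
det = 190·6 − 16² = 884.
p = (615·6 − 16·65)/884 = 1325/442; q = (190·65 − 16·615)/884 = 1255/442.
At t = -1: ŝ = (1325/442)·(-1) + (1255/442)·(1) = -35/221.

ŝ = -0.16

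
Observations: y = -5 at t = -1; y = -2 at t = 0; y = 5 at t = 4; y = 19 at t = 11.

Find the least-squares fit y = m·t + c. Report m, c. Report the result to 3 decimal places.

m = 1.961, c = -2.612

From the data, Σt·t = 138, Σt = 14, Σ1 = 4.
And Σt·y = 234, Σy = 17.
XᵀX·[m, c]ᵀ = Xᵀy becomes [[138, 14]; [14, 4]]·[m, c]ᵀ = [234, 17]ᵀ.
Eliminating c: 4·(row 1) − 14·(row 2) gives 356·m = 4·234 − 14·17 = 698, so m = 349/178.
Then c = (17 − 14·(349/178))/4 = -465/178.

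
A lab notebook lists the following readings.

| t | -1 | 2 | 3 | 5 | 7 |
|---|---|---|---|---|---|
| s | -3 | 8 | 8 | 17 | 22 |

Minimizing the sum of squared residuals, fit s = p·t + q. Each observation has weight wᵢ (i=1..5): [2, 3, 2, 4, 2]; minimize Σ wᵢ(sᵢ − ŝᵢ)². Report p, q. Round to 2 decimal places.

Compute the Gram sums: Σwᵢ·t·t = 230, Σwᵢ·t = 44, Σwᵢ·1 = 13.
Moment sums: Σwᵢ·t·s = 750, Σwᵢ·s = 146.
Normal equations: [[230, 44]; [44, 13]]·[p, q]ᵀ = [750, 146]ᵀ.
Eliminating q: 13·(row 1) − 44·(row 2) gives 1054·p = 13·750 − 44·146 = 3326, so p = 1663/527.
Then q = (146 − 44·(1663/527))/13 = 290/527.

p = 3.16, q = 0.55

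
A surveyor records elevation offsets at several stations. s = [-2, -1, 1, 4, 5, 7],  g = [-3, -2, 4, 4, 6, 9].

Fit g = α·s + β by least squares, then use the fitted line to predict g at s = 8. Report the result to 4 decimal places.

ĝ = 10.0684

Compute the Gram sums: Σs·s = 96, Σs = 14, Σ1 = 6.
For Mᵀg: Σs·g = 121, Σg = 18.
So MᵀM·[α, β]ᵀ = Mᵀg: [[96, 14]; [14, 6]]·[α, β]ᵀ = [121, 18]ᵀ.
Determinant 96·6 − 14² = 380.
α = (121·6 − 14·18)/380 = 237/190; β = (96·18 − 14·121)/380 = 17/190.
At s = 8: ĝ = (237/190)·(8) + (17/190)·(1) = 1913/190.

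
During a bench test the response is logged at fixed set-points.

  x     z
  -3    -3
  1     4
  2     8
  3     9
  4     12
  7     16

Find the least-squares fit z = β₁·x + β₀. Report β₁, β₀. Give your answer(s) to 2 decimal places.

Compute the Gram sums: Σx·x = 88, Σx = 14, Σ1 = 6.
Moment sums: Σx·z = 216, Σz = 46.
MᵀM·[β₁, β₀]ᵀ = Mᵀz becomes [[88, 14]; [14, 6]]·[β₁, β₀]ᵀ = [216, 46]ᵀ.
Eliminating β₀: 6·(row 1) − 14·(row 2) gives 332·β₁ = 6·216 − 14·46 = 652, so β₁ = 163/83.
Then β₀ = (46 − 14·(163/83))/6 = 256/83.

β₁ = 1.96, β₀ = 3.08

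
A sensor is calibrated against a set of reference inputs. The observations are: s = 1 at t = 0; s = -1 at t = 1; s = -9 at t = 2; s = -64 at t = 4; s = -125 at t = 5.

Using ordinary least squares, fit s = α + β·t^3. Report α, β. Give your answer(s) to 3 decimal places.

α = 0.027, β = -1.001

The normal equations are: 5·α + 198·β = -198;  198·α + 19786·β = -19794.
(Σ1 = 5, Σt^3 = 198, Σt^3·t^3 = 19786, Σs = -198, Σt^3·s = -19794.)
Δ = 5·19786 − 198² = 59726.
α = ((-198)·19786 − 198·(-19794))/59726 = 792/29863; β = (5·(-19794) − 198·(-198))/59726 = -29883/29863.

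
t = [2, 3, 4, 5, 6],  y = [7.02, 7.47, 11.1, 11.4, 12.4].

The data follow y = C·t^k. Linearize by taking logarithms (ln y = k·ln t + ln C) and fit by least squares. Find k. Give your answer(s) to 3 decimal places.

Linearized form: ln y = k·ln t + ln C. From the 5 transformed points,
XᵀX = [[9.4099, 6.5793]; [6.5793, 5]], rhs = [15.3246, 11.3179]ᵀ  (here Σln t = 6.5793, Σ(ln t)² = 9.4099, Σln y = 11.3179, Σln t·ln y = 15.3246).
Δ = 9.4099·5 − (6.5793)² = 3.7630; k = (15.3246·5 − 6.5793·11.3179)/3.7630 = 0.57386, ln C = (9.4099·11.3179 − 6.5793·15.3246)/3.7630 = 1.50847.

k = 0.574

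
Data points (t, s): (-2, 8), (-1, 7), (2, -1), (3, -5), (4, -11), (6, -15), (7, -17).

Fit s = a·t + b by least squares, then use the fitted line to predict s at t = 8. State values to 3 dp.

From the data, Σt·t = 119, Σt = 19, Σ1 = 7.
For Xᵀs: Σt·s = -293, Σs = -34.
Eliminating b: 7·(row 1) − 19·(row 2) gives 472·a = 7·(-293) − 19·(-34) = -1405, so a = -1405/472.
Then b = ((-34) − 19·(-1405/472))/7 = 1521/472.
At t = 8: ŝ = (-1405/472)·(8) + (1521/472)·(1) = -9719/472.

ŝ = -20.591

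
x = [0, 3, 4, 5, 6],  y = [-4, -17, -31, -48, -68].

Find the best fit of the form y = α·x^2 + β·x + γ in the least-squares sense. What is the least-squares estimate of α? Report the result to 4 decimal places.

Sums needed: Σx^2·x^2 = 2258, Σx^2·x = 432, Σx^2 = 86, Σx·x = 86, Σx = 18, Σ1 = 5.
For Aᵀy: Σx^2·y = -4297, Σx·y = -823, Σy = -168.
AᵀA·[α, β, γ]ᵀ = Aᵀy becomes [[2258, 432, 86]; [432, 86, 18]; [86, 18, 5]]·[α, β, γ]ᵀ = [-4297, -823, -168]ᵀ.
Inverting the 3×3 Gram matrix, [α, β, γ]ᵀ = [-7823/3822, 1943/1274, -7424/1911]ᵀ.

α = -2.0468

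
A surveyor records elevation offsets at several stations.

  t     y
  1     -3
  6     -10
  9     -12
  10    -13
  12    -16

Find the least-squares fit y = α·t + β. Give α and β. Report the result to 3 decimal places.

Forming MᵀM = [[362, 38]; [38, 5]] and Mᵀy = [-493, -54]ᵀ gives MᵀM·[α, β]ᵀ = Mᵀy.
Eliminating β: 5·(row 1) − 38·(row 2) gives 366·α = 5·(-493) − 38·(-54) = -413, so α = -413/366.
Then β = ((-54) − 38·(-413/366))/5 = -407/183.

α = -1.128, β = -2.224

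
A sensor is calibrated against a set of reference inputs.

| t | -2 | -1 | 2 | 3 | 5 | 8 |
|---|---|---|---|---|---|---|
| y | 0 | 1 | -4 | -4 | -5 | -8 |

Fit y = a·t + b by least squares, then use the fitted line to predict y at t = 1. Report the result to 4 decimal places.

ŷ = -2.0384

Forming AᵀA = [[107, 15]; [15, 6]] and Aᵀy = [-110, -20]ᵀ gives AᵀA·[a, b]ᵀ = Aᵀy.
Eliminating b: 6·(row 1) − 15·(row 2) gives 417·a = 6·(-110) − 15·(-20) = -360, so a = -120/139.
Then b = ((-20) − 15·(-120/139))/6 = -490/417.
At t = 1: ŷ = (-120/139)·(1) + (-490/417)·(1) = -850/417.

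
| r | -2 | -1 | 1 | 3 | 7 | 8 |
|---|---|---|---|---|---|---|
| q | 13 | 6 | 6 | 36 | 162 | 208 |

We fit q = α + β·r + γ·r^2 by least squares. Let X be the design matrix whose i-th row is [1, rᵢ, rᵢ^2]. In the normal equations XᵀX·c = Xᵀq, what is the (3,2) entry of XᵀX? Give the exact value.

Row 3 ↔ basis r^2, column 2 ↔ basis r, so (XᵀX)_{3,2} = Σᵢ (r^2)·(r) = (4)·(-2) + (1)·(-1) + (1)·(1) + (9)·(3) + (49)·(7) + (64)·(8) = 874.

874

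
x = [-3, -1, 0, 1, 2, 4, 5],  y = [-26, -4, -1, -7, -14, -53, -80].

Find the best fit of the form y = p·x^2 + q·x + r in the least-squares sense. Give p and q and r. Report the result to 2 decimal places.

p = -2.97, q = -0.82, r = -1.70

The normal system MᵀM·[p, q, r]ᵀ = Mᵀy is [[980, 170, 56]; [170, 56, 8]; [56, 8, 7]]·[p, q, r]ᵀ = [-3149, -565, -185]ᵀ.
Inverting the 3×3 Gram matrix, [p, q, r]ᵀ = [-2909/978, -799/978, -277/163]ᵀ.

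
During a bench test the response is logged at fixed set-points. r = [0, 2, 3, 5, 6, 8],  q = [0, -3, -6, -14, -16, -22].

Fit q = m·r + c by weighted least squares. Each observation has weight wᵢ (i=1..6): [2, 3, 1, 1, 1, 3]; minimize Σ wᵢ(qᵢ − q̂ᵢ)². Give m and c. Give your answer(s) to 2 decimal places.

Entries of XᵀWX: Σwᵢ·r·r = 274, Σwᵢ·r = 44, Σwᵢ·1 = 11.
For XᵀWq: Σwᵢ·r·q = -730, Σwᵢ·q = -111.
So XᵀWX·[m, c]ᵀ = XᵀWq: [[274, 44]; [44, 11]]·[m, c]ᵀ = [-730, -111]ᵀ.
Eliminating c: 11·(row 1) − 44·(row 2) gives 1078·m = 11·(-730) − 44·(-111) = -3146, so m = -143/49.
Then c = ((-111) − 44·(-143/49))/11 = 853/539.

m = -2.92, c = 1.58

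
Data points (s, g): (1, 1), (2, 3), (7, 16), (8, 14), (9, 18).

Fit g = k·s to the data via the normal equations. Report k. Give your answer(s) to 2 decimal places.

The normal equations are: 199·k = 393.
Hence k = 393 / 199 ≈ 1.97487.

k = 1.97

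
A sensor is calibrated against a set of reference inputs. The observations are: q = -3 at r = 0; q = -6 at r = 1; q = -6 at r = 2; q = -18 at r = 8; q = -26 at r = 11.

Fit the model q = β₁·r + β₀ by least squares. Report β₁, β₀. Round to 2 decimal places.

β₁ = -2.02, β₀ = -2.91

With design matrix X, XᵀX = [[190, 22]; [22, 5]] and Xᵀq = [-448, -59]ᵀ.
Eliminating β₀: 5·(row 1) − 22·(row 2) gives 466·β₁ = 5·(-448) − 22·(-59) = -942, so β₁ = -471/233.
Then β₀ = ((-59) − 22·(-471/233))/5 = -677/233.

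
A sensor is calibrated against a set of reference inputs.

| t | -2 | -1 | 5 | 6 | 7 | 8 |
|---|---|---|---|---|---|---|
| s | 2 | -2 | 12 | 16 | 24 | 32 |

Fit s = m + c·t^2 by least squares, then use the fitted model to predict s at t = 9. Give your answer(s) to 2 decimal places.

With design matrix X, XᵀX = [[6, 179]; [179, 8435]] and Xᵀs = [84, 4106]ᵀ.
Determinant 6·8435 − 179² = 18569.
m = (84·8435 − 179·4106)/18569 = -26434/18569; c = (6·4106 − 179·84)/18569 = 9600/18569.
At t = 9: ŝ = (-26434/18569)·(1) + (9600/18569)·(81) = 751166/18569.

ŝ = 40.45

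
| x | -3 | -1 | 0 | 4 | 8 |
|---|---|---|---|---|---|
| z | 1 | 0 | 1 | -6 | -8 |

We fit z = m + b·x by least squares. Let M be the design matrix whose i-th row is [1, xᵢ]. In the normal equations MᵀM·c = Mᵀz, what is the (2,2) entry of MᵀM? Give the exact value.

90

Row 2 ↔ basis x, column 2 ↔ basis x, so (MᵀM)_{2,2} = Σᵢ (x)·(x) = (-3)·(-3) + (-1)·(-1) + (0)·(0) + (4)·(4) + (8)·(8) = 90.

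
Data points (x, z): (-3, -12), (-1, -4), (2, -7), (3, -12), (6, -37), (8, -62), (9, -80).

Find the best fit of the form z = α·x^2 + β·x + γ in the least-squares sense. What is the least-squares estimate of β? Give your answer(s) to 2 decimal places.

With design matrix A, AᵀA = [[12132, 1464, 204]; [1464, 204, 24]; [204, 24, 7]] and Aᵀz = [-12028, -1448, -214]ᵀ.
Inverting the 3×3 Gram matrix, [α, β, γ]ᵀ = [-23155/24567, 1280/24567, -26878/8189]ᵀ.

β = 0.05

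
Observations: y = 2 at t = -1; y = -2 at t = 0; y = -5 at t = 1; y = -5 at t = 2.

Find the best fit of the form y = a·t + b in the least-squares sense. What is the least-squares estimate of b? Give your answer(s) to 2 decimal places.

b = -1.30

Normal-equation sums: Σt·t = 6, Σt = 2, Σ1 = 4.
Right-hand side: Σt·y = -17, Σy = -10.
XᵀX·[a, b]ᵀ = Xᵀy becomes [[6, 2]; [2, 4]]·[a, b]ᵀ = [-17, -10]ᵀ.
Eliminating b: 4·(row 1) − 2·(row 2) gives 20·a = 4·(-17) − 2·(-10) = -48, so a = -12/5.
Then b = ((-10) − 2·(-12/5))/4 = -13/10.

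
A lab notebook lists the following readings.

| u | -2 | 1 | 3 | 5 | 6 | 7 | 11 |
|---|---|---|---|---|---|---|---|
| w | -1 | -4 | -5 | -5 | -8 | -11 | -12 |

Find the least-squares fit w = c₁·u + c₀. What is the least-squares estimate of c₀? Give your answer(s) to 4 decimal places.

c₀ = -2.6538

Normal-equation sums: Σu·u = 245, Σu = 31, Σ1 = 7.
And Σu·w = -299, Σw = -46.
Determinant 245·7 − 31² = 754.
c₁ = ((-299)·7 − 31·(-46))/754 = -23/26; c₀ = (245·(-46) − 31·(-299))/754 = -69/26.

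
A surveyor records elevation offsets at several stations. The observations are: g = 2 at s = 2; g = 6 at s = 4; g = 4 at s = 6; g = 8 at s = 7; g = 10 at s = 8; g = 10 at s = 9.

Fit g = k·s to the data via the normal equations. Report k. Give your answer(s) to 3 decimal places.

k = 1.112

The normal system AᵀA·[k]ᵀ = Aᵀg is [[250]]·[k]ᵀ = [278]ᵀ.
k = 278/250 = 1.112.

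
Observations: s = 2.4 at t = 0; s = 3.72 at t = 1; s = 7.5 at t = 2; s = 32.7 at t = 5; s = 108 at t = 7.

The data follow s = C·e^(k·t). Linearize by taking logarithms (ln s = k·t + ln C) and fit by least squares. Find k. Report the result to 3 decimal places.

Linearized form: ln s = k·t + ln C. From the 5 transformed points,
Sums: Σt = 15.0000, Σ(t)² = 79.0000, Σln s = 12.3736, Σt·ln s = 55.5553.
Normal system: [[79.0000, 15.0000]; [15.0000, 5]]·[k, ln C]ᵀ = [55.5553, 12.3736]ᵀ.
Solving (det = 170.0000): k = 0.54219, ln C = 0.84815.

k = 0.542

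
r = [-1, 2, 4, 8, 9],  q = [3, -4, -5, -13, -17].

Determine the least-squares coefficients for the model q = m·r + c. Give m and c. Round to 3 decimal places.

m = -1.873, c = 1.040

Normal-equation sums: Σr·r = 166, Σr = 22, Σ1 = 5.
And Σr·q = -288, Σq = -36.
MᵀM·[m, c]ᵀ = Mᵀq becomes [[166, 22]; [22, 5]]·[m, c]ᵀ = [-288, -36]ᵀ.
Eliminating c: 5·(row 1) − 22·(row 2) gives 346·m = 5·(-288) − 22·(-36) = -648, so m = -324/173.
Then c = ((-36) − 22·(-324/173))/5 = 180/173.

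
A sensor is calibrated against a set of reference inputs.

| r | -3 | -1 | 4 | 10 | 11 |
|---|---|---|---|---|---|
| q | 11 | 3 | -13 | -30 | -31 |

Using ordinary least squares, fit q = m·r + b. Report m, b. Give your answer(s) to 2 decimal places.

AᵀA·[m, b]ᵀ = Aᵀq reads: 247·m + 21·b = -729;  21·m + 5·b = -60.
(Σr·r = 247, Σr = 21, Σ1 = 5, Σr·q = -729, Σq = -60.)
Δ = 247·5 − 21² = 794.
m = ((-729)·5 − 21·(-60))/794 = -2385/794; b = (247·(-60) − 21·(-729))/794 = 489/794.

m = -3.00, b = 0.62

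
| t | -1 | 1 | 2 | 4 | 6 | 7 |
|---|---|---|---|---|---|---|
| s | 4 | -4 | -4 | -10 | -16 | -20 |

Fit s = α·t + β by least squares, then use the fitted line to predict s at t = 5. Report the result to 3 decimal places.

ŝ = -13.566

Compute the Gram sums: Σt·t = 107, Σt = 19, Σ1 = 6.
For Aᵀs: Σt·s = -292, Σs = -50.
So AᵀA·[α, β]ᵀ = Aᵀs: [[107, 19]; [19, 6]]·[α, β]ᵀ = [-292, -50]ᵀ.
Eliminating β: 6·(row 1) − 19·(row 2) gives 281·α = 6·(-292) − 19·(-50) = -802, so α = -802/281.
Then β = ((-50) − 19·(-802/281))/6 = 198/281.
At t = 5: ŝ = (-802/281)·(5) + (198/281)·(1) = -3812/281.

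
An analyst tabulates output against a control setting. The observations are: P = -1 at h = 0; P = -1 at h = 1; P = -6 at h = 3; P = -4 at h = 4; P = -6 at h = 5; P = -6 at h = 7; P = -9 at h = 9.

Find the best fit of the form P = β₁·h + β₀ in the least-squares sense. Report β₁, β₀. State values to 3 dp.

Setting ∂/∂β₁ … = 0 gives: 181·β₁ + 29·β₀ = -188;  29·β₁ + 7·β₀ = -33.
(Σh·h = 181, Σh = 29, Σ1 = 7, Σh·P = -188, ΣP = -33.)
Eliminating β₀: 7·(row 1) − 29·(row 2) gives 426·β₁ = 7·(-188) − 29·(-33) = -359, so β₁ = -359/426.
Then β₀ = ((-33) − 29·(-359/426))/7 = -521/426.

β₁ = -0.843, β₀ = -1.223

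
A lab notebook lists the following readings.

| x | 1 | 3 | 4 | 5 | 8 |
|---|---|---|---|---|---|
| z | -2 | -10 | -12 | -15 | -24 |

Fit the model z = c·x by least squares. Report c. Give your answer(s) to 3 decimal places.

Compute the Gram sums: Σx·x = 115.
And Σx·z = -347.
Normal equations: [[115]]·[c]ᵀ = [-347]ᵀ.
Hence c = -347 / 115 ≈ -3.01739.

c = -3.017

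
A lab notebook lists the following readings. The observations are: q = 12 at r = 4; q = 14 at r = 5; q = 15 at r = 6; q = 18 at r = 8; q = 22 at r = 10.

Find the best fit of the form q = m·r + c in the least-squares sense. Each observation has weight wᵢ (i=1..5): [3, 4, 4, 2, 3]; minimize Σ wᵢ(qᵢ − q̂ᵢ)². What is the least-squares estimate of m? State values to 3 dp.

Sums needed: Σwᵢ·r·r = 720, Σwᵢ·r = 102, Σwᵢ·1 = 16.
For AᵀWq: Σwᵢ·r·q = 1732, Σwᵢ·q = 254.
So AᵀWA·[m, c]ᵀ = AᵀWq: [[720, 102]; [102, 16]]·[m, c]ᵀ = [1732, 254]ᵀ.
Eliminating c: 16·(row 1) − 102·(row 2) gives 1116·m = 16·1732 − 102·254 = 1804, so m = 451/279.
Then c = (254 − 102·(451/279))/16 = 518/93.

m = 1.616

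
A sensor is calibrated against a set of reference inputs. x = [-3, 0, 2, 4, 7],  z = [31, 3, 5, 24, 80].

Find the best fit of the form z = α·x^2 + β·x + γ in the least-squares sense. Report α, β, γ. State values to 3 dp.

Normal-equation sums: Σx^2·x^2 = 2754, Σx^2·x = 388, Σx^2 = 78, Σx·x = 78, Σx = 10, Σ1 = 5.
And Σx^2·z = 4603, Σx·z = 573, Σz = 143.
Row-reducing yields α = 6121/3046, β = -272935/88334, γ = 151541/44167.

α = 2.010, β = -3.090, γ = 3.431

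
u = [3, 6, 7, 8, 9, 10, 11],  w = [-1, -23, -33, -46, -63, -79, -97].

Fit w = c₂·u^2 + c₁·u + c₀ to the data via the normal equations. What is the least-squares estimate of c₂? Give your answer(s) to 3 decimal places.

Forming MᵀM = [[39076, 4158, 460]; [4158, 460, 54]; [460, 54, 7]] and Mᵀw = [-30138, -3164, -342]ᵀ gives MᵀM·[c₂, c₁, c₀]ᵀ = Mᵀw.
Solving the 3×3 system (Gaussian elimination) gives c₂ = -7256/7483, c₁ = 11239/7483, c₀ = 24524/7483.

c₂ = -0.970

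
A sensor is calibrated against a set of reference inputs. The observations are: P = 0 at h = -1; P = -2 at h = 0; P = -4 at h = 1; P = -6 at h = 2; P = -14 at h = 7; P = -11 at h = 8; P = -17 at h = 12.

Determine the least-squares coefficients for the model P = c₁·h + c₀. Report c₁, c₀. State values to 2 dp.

c₁ = -1.28, c₀ = -2.43

Sums needed: Σh·h = 263, Σh = 29, Σ1 = 7.
For MᵀP: Σh·P = -406, ΣP = -54.
Normal equations: [[263, 29]; [29, 7]]·[c₁, c₀]ᵀ = [-406, -54]ᵀ.
Eliminating c₀: 7·(row 1) − 29·(row 2) gives 1000·c₁ = 7·(-406) − 29·(-54) = -1276, so c₁ = -319/250.
Then c₀ = ((-54) − 29·(-319/250))/7 = -607/250.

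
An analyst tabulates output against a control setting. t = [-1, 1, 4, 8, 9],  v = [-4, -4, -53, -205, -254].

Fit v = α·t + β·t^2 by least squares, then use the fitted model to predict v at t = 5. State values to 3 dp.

Sums needed: Σt·t = 163, Σt·t^2 = 1305, Σt^2·t^2 = 10915.
And Σt·v = -4138, Σt^2·v = -34550.
So XᵀX·[α, β]ᵀ = Xᵀv: [[163, 1305]; [1305, 10915]]·[α, β]ᵀ = [-4138, -34550]ᵀ.
Determinant 163·10915 − 1305² = 76120.
α = ((-4138)·10915 − 1305·(-34550))/76120 = -1963/1903; β = (163·(-34550) − 1305·(-4138))/76120 = -5789/1903.
At t = 5: v̂ = (-1963/1903)·(5) + (-5789/1903)·(25) = -154540/1903.

v̂ = -81.209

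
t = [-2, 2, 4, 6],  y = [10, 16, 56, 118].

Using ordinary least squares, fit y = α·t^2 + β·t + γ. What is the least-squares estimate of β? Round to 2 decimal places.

Compute the Gram sums: Σt^2·t^2 = 1584, Σt^2·t = 280, Σt^2 = 60, Σt·t = 60, Σt = 10, Σ1 = 4.
Right-hand side: Σt^2·y = 5248, Σt·y = 944, Σy = 200.
So MᵀM·[α, β, γ]ᵀ = Mᵀy: [[1584, 280, 60]; [280, 60, 10]; [60, 10, 4]]·[α, β, γ]ᵀ = [5248, 944, 200]ᵀ.
Solving the 3×3 system (Gaussian elimination) gives α = 131/44, β = 179/110, γ = 14/11.

β = 1.63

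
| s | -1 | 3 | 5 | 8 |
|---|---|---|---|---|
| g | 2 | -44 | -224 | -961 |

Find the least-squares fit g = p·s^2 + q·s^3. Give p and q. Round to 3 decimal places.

p = 1.136, q = -2.019

Setting ∂/∂p … = 0 gives: 4803·p + 36135·q = -67498;  36135·p + 278499·q = -521222.
(Σs^2·s^2 = 4803, Σs^2·s^3 = 36135, Σs^3·s^3 = 278499, Σs^2·g = -67498, Σs^3·g = -521222.)
Determinant 4803·278499 − 36135² = 31892472.
p = ((-67498)·278499 − 36135·(-521222))/31892472 = 3019289/2657706; q = (4803·(-521222) − 36135·(-67498))/31892472 = -5365753/2657706.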